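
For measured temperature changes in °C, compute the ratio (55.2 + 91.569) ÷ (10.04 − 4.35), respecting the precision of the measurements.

25.8

55.2 + 91.569 = 146.769, limited to 1 d.p. → 4 s.f.; 10.04 − 4.35 = 5.69, limited to 2 d.p. → 3 s.f.
Carrying full precision, 146.769 ÷ 5.69 = 25.7942003515…; keep min(4, 3) = 3 s.f.
Rounded to 3 significant figures: 25.8.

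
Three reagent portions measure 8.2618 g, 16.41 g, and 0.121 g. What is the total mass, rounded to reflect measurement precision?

8.2618 g + 16.41 g + 0.121 g = 24.7928 g.
Addition/subtraction keeps the fewest decimal places: 8.2618 → 4 decimal places, 16.41 → 2 decimal places, 0.121 → 3 decimal places; limit is 2.
Rounded to 2 decimal places: 24.79 g.

24.79 g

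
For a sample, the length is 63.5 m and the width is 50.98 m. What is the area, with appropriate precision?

area = 63.5 m × 50.98 m = 3237.23 m².
63.5 has 3 significant figures; 50.98 has 4.
Division/multiplication keeps the fewest: 3 significant figures.
Rounded: 3.24 × 10³ m².

3.24 × 10³ m²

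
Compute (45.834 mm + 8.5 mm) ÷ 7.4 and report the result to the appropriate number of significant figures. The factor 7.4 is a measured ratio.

45.834 mm + 8.5 mm = 54.334 mm; the sum is limited to 1 decimal place (3 s.f.).
Carrying full precision, 54.334 ÷ 7.4 = 7.34243243243… mm; 7.4 has 2 s.f., so the result keeps min(3, 2) = 2 s.f.
Rounded to 2 significant figures: 7.3 mm.

7.3 mm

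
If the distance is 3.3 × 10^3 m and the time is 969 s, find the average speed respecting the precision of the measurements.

average speed = 3.3 × 10^3 m ÷ 969 s = 3.40557275542… m/s.
3.3 × 10^3 has 2 significant figures; 969 has 3.
Division/multiplication keeps the fewest: 2 significant figures.
Rounded: 3.4 m/s.

3.4 m/s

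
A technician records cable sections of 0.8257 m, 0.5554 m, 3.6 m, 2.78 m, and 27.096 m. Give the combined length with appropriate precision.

34.9 m

0.8257 m + 0.5554 m + 3.6 m + 2.78 m + 27.096 m = 34.8571 m.
Addition/subtraction keeps the fewest decimal places: 0.8257 → 4 decimal places, 0.5554 → 4 decimal places, 3.6 → 1 decimal place, 2.78 → 2 decimal places, 27.096 → 3 decimal places; limit is 1.
Rounded to 1 decimal place: 34.9 m.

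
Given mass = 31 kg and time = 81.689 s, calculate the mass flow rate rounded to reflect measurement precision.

0.38 kg/s

mass flow rate = 31 kg ÷ 81.689 s = 0.379488058368… kg/s.
31 has 2 significant figures; 81.689 has 5.
Division/multiplication keeps the fewest: 2 significant figures.
Rounded: 0.38 kg/s.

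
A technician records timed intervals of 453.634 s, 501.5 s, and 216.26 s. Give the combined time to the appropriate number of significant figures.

1171.4 s

453.634 s + 501.5 s + 216.26 s = 1171.394 s.
Addition/subtraction keeps the fewest decimal places: 453.634 → 3 decimal places, 501.5 → 1 decimal place, 216.26 → 2 decimal places; limit is 1.
Rounded to 1 decimal place: 1171.4 s.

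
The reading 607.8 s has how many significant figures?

607.8: zeros between nonzero digits are significant.

4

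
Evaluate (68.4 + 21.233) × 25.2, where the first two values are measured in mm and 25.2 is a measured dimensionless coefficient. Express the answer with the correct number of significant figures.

68.4 mm + 21.233 mm = 89.633 mm; the sum is limited to 1 decimal place (3 s.f.).
Carrying full precision, 89.633 × 25.2 = 2258.7516 mm; 25.2 has 3 s.f., so the result keeps min(3, 3) = 3 s.f.
Rounded to 3 significant figures: 2.26 × 10³ mm.

2.26 × 10³ mm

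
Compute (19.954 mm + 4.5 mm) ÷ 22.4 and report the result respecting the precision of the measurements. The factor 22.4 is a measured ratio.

1.09 mm

19.954 mm + 4.5 mm = 24.454 mm; the sum is limited to 1 decimal place (3 s.f.).
Carrying full precision, 24.454 ÷ 22.4 = 1.09169642857… mm; 22.4 has 3 s.f., so the result keeps min(3, 3) = 3 s.f.
Rounded to 3 significant figures: 1.09 mm.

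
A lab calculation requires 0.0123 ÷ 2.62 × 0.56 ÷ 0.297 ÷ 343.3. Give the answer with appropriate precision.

0.0123 ÷ 2.62 × 0.56 ÷ 0.297 ÷ 343.3 = 0.0000257846709996…
Multiplication/division keeps the fewest significant figures: 0.0123 → 3 s.f., 2.62 → 3 s.f., 0.56 → 2 s.f., 0.297 → 3 s.f., 343.3 → 4 s.f.; limit is 2.
Rounded to 2 significant figures: 2.6 × 10^-5.

2.6 × 10^-5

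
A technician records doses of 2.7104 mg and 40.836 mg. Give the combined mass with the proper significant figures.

2.7104 mg + 40.836 mg = 43.5464 mg.
Addition/subtraction keeps the fewest decimal places: 2.7104 → 4 decimal places, 40.836 → 3 decimal places; limit is 3.
Rounded to 3 decimal places: 43.546 mg.

43.546 mg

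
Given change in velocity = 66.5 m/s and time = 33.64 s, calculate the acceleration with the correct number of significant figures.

1.98 m/s²

acceleration = 66.5 m/s ÷ 33.64 s = 1.97681331748… m/s².
66.5 has 3 significant figures; 33.64 has 4.
Division/multiplication keeps the fewest: 3 significant figures.
Rounded: 1.98 m/s².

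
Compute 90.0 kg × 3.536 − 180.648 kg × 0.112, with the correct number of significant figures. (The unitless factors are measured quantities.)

90.0 × 3.536 = 318.24 → 318 kg (3 s.f., last digit at the 10^0 place).
180.648 × 0.112 = 20.232576 → 20.2 kg (3 s.f., last digit at the 10^-1 place).
Difference: 298.007424 kg; keep the coarser place, 10^0.
Result: 298 kg.

298 kg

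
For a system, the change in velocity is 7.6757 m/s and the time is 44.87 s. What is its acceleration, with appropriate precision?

0.1711 m/s²

acceleration = 7.6757 m/s ÷ 44.87 s = 0.171065299755… m/s².
7.6757 has 5 significant figures; 44.87 has 4.
Division/multiplication keeps the fewest: 4 significant figures.
Rounded: 0.1711 m/s².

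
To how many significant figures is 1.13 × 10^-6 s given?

1.13 × 10^-6: in scientific notation every digit of the coefficient is significant.

3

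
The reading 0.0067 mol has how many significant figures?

0.0067: leading zeros are not significant.

2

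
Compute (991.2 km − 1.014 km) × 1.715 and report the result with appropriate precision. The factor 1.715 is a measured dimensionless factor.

991.2 km − 1.014 km = 990.186 km; the difference is limited to 1 decimal place (4 s.f.).
Carrying full precision, 990.186 × 1.715 = 1698.16899 km; 1.715 has 4 s.f., so the result keeps min(4, 4) = 4 s.f.
Rounded to 4 significant figures: 1698 km.

1698 km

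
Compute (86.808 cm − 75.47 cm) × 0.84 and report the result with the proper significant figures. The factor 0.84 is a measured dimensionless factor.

86.808 cm − 75.47 cm = 11.338 cm; the difference is limited to 2 decimal places (4 s.f.).
Carrying full precision, 11.338 × 0.84 = 9.52392 cm; 0.84 has 2 s.f., so the result keeps min(4, 2) = 2 s.f.
Rounded to 2 significant figures: 9.5 cm.

9.5 cm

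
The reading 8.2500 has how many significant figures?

8.2500: trailing zeros after a decimal point are significant.

5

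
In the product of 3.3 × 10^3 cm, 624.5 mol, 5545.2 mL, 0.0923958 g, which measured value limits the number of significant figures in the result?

3.3 × 10^3 cm

3.3 × 10^3 cm → 2 s.f.; 624.5 mol → 4 s.f.; 5545.2 mL → 5 s.f.; 0.0923958 g → 6 s.f.
The fewest is 2 significant figures, from 3.3 × 10^3 cm.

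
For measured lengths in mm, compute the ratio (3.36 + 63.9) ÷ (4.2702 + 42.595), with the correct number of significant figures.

3.36 + 63.9 = 67.26, limited to 1 d.p. → 3 s.f.; 4.2702 + 42.595 = 46.8652, limited to 3 d.p. → 5 s.f.
Carrying full precision, 67.26 ÷ 46.8652 = 1.43518004831…; keep min(3, 5) = 3 s.f.
Rounded to 3 significant figures: 1.44.

1.44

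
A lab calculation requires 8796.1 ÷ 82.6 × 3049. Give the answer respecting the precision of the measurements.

8796.1 ÷ 82.6 × 3049 = 324688.969734…
Multiplication/division keeps the fewest significant figures: 8796.1 → 5 s.f., 82.6 → 3 s.f., 3049 → 4 s.f.; limit is 3.
Rounded to 3 significant figures: 3.25 × 10⁵.

3.25 × 10⁵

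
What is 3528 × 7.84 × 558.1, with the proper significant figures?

1.54 × 10^7

3528 × 7.84 × 558.1 = 15436778.112
Multiplication/division keeps the fewest significant figures: 3528 → 4 s.f., 7.84 → 3 s.f., 558.1 → 4 s.f.; limit is 3.
Rounded to 3 significant figures: 1.54 × 10^7.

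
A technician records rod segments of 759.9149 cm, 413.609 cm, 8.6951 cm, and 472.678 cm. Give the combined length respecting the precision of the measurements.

759.9149 cm + 413.609 cm + 8.6951 cm + 472.678 cm = 1654.8970 cm.
Addition/subtraction keeps the fewest decimal places: 759.9149 → 4 decimal places, 413.609 → 3 decimal places, 8.6951 → 4 decimal places, 472.678 → 3 decimal places; limit is 3.
Rounded to 3 decimal places: 1654.897 cm.

1654.897 cm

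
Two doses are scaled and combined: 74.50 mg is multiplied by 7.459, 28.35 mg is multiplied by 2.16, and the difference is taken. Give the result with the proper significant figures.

74.50 × 7.459 = 555.6955 → 555.7 mg (4 s.f., last digit at the 10^-1 place).
28.35 × 2.16 = 61.236 → 61.2 mg (3 s.f., last digit at the 10^-1 place).
Difference: 494.4595 mg; keep the coarser place, 10^-1.
Result: 4.945 × 10² mg.

4.945 × 10² mg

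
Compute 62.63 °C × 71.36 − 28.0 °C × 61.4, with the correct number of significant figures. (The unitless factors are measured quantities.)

2.75 × 10^3 °C

62.63 × 71.36 = 4469.2768 → 4.469 × 10^3 °C (4 s.f., last digit at the 10^0 place).
28.0 × 61.4 = 1719.2 → 1.72 × 10^3 °C (3 s.f., last digit at the 10^1 place).
Difference: 2750.0768 °C; keep the coarser place, 10^1.
Result: 2.75 × 10^3 °C.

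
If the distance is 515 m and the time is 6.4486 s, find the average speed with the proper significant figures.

average speed = 515 m ÷ 6.4486 s = 79.8622956921… m/s.
515 has 3 significant figures; 6.4486 has 5.
Division/multiplication keeps the fewest: 3 significant figures.
Rounded: 79.9 m/s.

79.9 m/s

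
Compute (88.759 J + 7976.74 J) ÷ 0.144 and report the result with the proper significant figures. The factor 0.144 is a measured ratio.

5.60 × 10⁴ J

88.759 J + 7976.74 J = 8065.499 J; the sum is limited to 2 decimal places (6 s.f.).
Carrying full precision, 8065.499 ÷ 0.144 = 56010.4097222… J; 0.144 has 3 s.f., so the result keeps min(6, 3) = 3 s.f.
Rounded to 3 significant figures: 5.60 × 10⁴ J.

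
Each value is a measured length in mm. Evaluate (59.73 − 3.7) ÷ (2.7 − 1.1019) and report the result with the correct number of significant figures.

59.73 − 3.7 = 56.03, limited to 1 d.p. → 3 s.f.; 2.7 − 1.1019 = 1.5981, limited to 1 d.p. → 2 s.f.
Carrying full precision, 56.03 ÷ 1.5981 = 35.0603842062…; keep min(3, 2) = 2 s.f.
Rounded to 2 significant figures: 35.

35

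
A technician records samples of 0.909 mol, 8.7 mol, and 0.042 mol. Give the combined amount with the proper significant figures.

0.909 mol + 8.7 mol + 0.042 mol = 9.651 mol.
Addition/subtraction keeps the fewest decimal places: 0.909 → 3 decimal places, 8.7 → 1 decimal place, 0.042 → 3 decimal places; limit is 1.
Rounded to 1 decimal place: 9.7 mol.

9.7 mol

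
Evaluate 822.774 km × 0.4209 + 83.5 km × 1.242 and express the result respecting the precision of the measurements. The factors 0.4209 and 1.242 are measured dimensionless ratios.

822.774 × 0.4209 = 346.3055766 → 346.3 km (4 s.f., last digit at the 10^-1 place).
83.5 × 1.242 = 103.707 → 104 km (3 s.f., last digit at the 10^0 place).
Sum: 450.0125766 km; keep the coarser place, 10^0.
Result: 450. km.

450. km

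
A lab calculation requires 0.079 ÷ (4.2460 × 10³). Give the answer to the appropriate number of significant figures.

1.9 × 10⁻⁵

0.079 ÷ (4.2460 × 10³) = 0.000018605746585…
Multiplication/division keeps the fewest significant figures: 0.079 → 2 s.f., 4.2460 × 10³ → 5 s.f.; limit is 2.
Rounded to 2 significant figures: 1.9 × 10⁻⁵.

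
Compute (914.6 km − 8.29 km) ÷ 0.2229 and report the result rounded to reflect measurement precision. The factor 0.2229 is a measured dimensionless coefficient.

914.6 km − 8.29 km = 906.31 km; the difference is limited to 1 decimal place (4 s.f.).
Carrying full precision, 906.31 ÷ 0.2229 = 4065.99371916… km; 0.2229 has 4 s.f., so the result keeps min(4, 4) = 4 s.f.
Rounded to 4 significant figures: 4066 km.

4066 km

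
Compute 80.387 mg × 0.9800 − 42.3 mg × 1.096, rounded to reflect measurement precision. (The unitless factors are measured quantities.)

80.387 × 0.9800 = 78.77926 → 78.78 mg (4 s.f., last digit at the 10^-2 place).
42.3 × 1.096 = 46.3608 → 46.4 mg (3 s.f., last digit at the 10^-1 place).
Difference: 32.41846 mg; keep the coarser place, 10^-1.
Result: 32.4 mg.

32.4 mg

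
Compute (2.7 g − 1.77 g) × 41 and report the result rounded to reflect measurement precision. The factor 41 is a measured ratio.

4 × 10^1 g

2.7 g − 1.77 g = 0.93 g; the difference is limited to 1 decimal place (1 s.f.).
Carrying full precision, 0.93 × 41 = 38.13 g; 41 has 2 s.f., so the result keeps min(1, 2) = 1 s.f.
Rounded to 1 significant figure: 4 × 10^1 g.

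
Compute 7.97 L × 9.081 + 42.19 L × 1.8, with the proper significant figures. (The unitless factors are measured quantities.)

148 L

7.97 × 9.081 = 72.37557 → 72.4 L (3 s.f., last digit at the 10^-1 place).
42.19 × 1.8 = 75.942 → 76 L (2 s.f., last digit at the 10^0 place).
Sum: 148.31757 L; keep the coarser place, 10^0.
Result: 148 L.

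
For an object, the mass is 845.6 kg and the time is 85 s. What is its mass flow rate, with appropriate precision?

mass flow rate = 845.6 kg ÷ 85 s = 9.94823529412… kg/s.
845.6 has 4 significant figures; 85 has 2.
Division/multiplication keeps the fewest: 2 significant figures.
Rounded: 9.9 kg/s.

9.9 kg/s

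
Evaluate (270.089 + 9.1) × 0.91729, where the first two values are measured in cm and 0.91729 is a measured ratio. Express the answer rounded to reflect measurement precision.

270.089 cm + 9.1 cm = 279.189 cm; the sum is limited to 1 decimal place (4 s.f.).
Carrying full precision, 279.189 × 0.91729 = 256.09727781 cm; 0.91729 has 5 s.f., so the result keeps min(4, 5) = 4 s.f.
Rounded to 4 significant figures: 256.1 cm.

256.1 cm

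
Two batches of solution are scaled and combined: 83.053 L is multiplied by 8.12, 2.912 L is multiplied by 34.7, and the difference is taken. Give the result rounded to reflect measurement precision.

83.053 × 8.12 = 674.39036 → 674 L (3 s.f., last digit at the 10^0 place).
2.912 × 34.7 = 101.0464 → 101 L (3 s.f., last digit at the 10^0 place).
Difference: 573.34396 L; keep the coarser place, 10^0.
Result: 5.73 × 10² L.

5.73 × 10² L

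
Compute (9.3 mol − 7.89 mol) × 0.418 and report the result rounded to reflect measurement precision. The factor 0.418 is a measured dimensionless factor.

0.59 mol

9.3 mol − 7.89 mol = 1.41 mol; the difference is limited to 1 decimal place (2 s.f.).
Carrying full precision, 1.41 × 0.418 = 0.58938 mol; 0.418 has 3 s.f., so the result keeps min(2, 3) = 2 s.f.
Rounded to 2 significant figures: 0.59 mol.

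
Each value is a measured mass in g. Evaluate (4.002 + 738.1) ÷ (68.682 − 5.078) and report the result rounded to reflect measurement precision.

4.002 + 738.1 = 742.102, limited to 1 d.p. → 4 s.f.; 68.682 − 5.078 = 63.604, limited to 3 d.p. → 5 s.f.
Carrying full precision, 742.102 ÷ 63.604 = 11.6675366329…; keep min(4, 5) = 4 s.f.
Rounded to 4 significant figures: 11.67.

11.67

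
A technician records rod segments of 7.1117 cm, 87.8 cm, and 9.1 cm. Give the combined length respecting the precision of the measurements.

104.0 cm

7.1117 cm + 87.8 cm + 9.1 cm = 104.0117 cm.
Addition/subtraction keeps the fewest decimal places: 7.1117 → 4 decimal places, 87.8 → 1 decimal place, 9.1 → 1 decimal place; limit is 1.
Rounded to 1 decimal place: 104.0 cm.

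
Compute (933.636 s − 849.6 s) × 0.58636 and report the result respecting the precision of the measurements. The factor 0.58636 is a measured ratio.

933.636 s − 849.6 s = 84.036 s; the difference is limited to 1 decimal place (3 s.f.).
Carrying full precision, 84.036 × 0.58636 = 49.27534896 s; 0.58636 has 5 s.f., so the result keeps min(3, 5) = 3 s.f.
Rounded to 3 significant figures: 49.3 s.

49.3 s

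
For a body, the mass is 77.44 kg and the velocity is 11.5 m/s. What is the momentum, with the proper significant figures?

momentum = 77.44 kg × 11.5 m/s = 890.56 kg·m/s.
77.44 has 4 significant figures; 11.5 has 3.
Division/multiplication keeps the fewest: 3 significant figures.
Rounded: 891 kg·m/s.

891 kg·m/s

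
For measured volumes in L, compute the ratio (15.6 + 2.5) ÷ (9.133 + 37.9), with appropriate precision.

0.385

15.6 + 2.5 = 18.1, limited to 1 d.p. → 3 s.f.; 9.133 + 37.9 = 47.033, limited to 1 d.p. → 3 s.f.
Carrying full precision, 18.1 ÷ 47.033 = 0.384836178853…; keep min(3, 3) = 3 s.f.
Rounded to 3 significant figures: 0.385.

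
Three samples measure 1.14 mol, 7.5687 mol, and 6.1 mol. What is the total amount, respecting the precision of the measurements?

1.14 mol + 7.5687 mol + 6.1 mol = 14.8087 mol.
Addition/subtraction keeps the fewest decimal places: 1.14 → 2 decimal places, 7.5687 → 4 decimal places, 6.1 → 1 decimal place; limit is 1.
Rounded to 1 decimal place: 14.8 mol.

14.8 mol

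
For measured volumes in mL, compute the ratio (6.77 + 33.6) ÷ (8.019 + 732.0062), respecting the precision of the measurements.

0.0546

6.77 + 33.6 = 40.37, limited to 1 d.p. → 3 s.f.; 8.019 + 732.0062 = 740.0252, limited to 3 d.p. → 6 s.f.
Carrying full precision, 40.37 ÷ 740.0252 = 0.0545521963306…; keep min(3, 6) = 3 s.f.
Rounded to 3 significant figures: 0.0546.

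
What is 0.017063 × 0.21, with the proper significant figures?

0.0036

0.017063 × 0.21 = 0.00358323
Multiplication/division keeps the fewest significant figures: 0.017063 → 5 s.f., 0.21 → 2 s.f.; limit is 2.
Rounded to 2 significant figures: 0.0036.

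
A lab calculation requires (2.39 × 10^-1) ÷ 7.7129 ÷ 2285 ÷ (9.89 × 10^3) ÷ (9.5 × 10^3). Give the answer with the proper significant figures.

(2.39 × 10^-1) ÷ 7.7129 ÷ 2285 ÷ (9.89 × 10^3) ÷ (9.5 × 10^3) = 1.44335811738 × 10^-13…
Multiplication/division keeps the fewest significant figures: 2.39 × 10^-1 → 3 s.f., 7.7129 → 5 s.f., 2285 → 4 s.f., 9.89 × 10^3 → 3 s.f., 9.5 × 10^3 → 2 s.f.; limit is 2.
Rounded to 2 significant figures: 1.4 × 10^-13.

1.4 × 10^-13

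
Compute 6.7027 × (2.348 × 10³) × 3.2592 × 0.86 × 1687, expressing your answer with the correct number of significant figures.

6.7027 × (2.348 × 10³) × 3.2592 × 0.86 × 1687 = 74417044.8153…
Multiplication/division keeps the fewest significant figures: 6.7027 → 5 s.f., 2.348 × 10³ → 4 s.f., 3.2592 → 5 s.f., 0.86 → 2 s.f., 1687 → 4 s.f.; limit is 2.
Rounded to 2 significant figures: 7.4 × 10⁷.

7.4 × 10⁷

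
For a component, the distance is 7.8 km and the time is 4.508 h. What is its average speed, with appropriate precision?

average speed = 7.8 km ÷ 4.508 h = 1.73025732032… km/h.
7.8 has 2 significant figures; 4.508 has 4.
Division/multiplication keeps the fewest: 2 significant figures.
Rounded: 1.7 km/h.

1.7 km/h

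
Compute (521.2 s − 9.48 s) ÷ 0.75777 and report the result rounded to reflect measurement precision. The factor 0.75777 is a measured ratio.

675.3 s

521.2 s − 9.48 s = 511.72 s; the difference is limited to 1 decimal place (4 s.f.).
Carrying full precision, 511.72 ÷ 0.75777 = 675.297253784… s; 0.75777 has 5 s.f., so the result keeps min(4, 5) = 4 s.f.
Rounded to 4 significant figures: 675.3 s.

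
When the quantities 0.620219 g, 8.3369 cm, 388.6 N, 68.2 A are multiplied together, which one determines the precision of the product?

0.620219 g → 6 s.f.; 8.3369 cm → 5 s.f.; 388.6 N → 4 s.f.; 68.2 A → 3 s.f.
The fewest is 3 significant figures, from 68.2 A.

68.2 A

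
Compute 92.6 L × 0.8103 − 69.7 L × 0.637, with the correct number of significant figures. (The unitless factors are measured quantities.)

30.6 L

92.6 × 0.8103 = 75.03378 → 75.0 L (3 s.f., last digit at the 10^-1 place).
69.7 × 0.637 = 44.3989 → 44.4 L (3 s.f., last digit at the 10^-1 place).
Difference: 30.63488 L; keep the coarser place, 10^-1.
Result: 30.6 L.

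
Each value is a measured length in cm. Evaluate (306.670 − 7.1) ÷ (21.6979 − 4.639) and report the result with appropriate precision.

17.56

306.670 − 7.1 = 299.570, limited to 1 d.p. → 4 s.f.; 21.6979 − 4.639 = 17.0589, limited to 3 d.p. → 5 s.f.
Carrying full precision, 299.570 ÷ 17.0589 = 17.5609212786…; keep min(4, 5) = 4 s.f.
Rounded to 4 significant figures: 17.56.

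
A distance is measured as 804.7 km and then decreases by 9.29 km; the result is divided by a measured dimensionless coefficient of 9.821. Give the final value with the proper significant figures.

80.99 km

804.7 km − 9.29 km = 795.41 km; the difference is limited to 1 decimal place (4 s.f.).
Carrying full precision, 795.41 ÷ 9.821 = 80.9907341411… km; 9.821 has 4 s.f., so the result keeps min(4, 4) = 4 s.f.
Rounded to 4 significant figures: 80.99 km.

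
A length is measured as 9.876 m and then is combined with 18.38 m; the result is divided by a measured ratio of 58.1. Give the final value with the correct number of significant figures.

0.486 m

9.876 m + 18.38 m = 28.256 m; the sum is limited to 2 decimal places (4 s.f.).
Carrying full precision, 28.256 ÷ 58.1 = 0.486333907057… m; 58.1 has 3 s.f., so the result keeps min(4, 3) = 3 s.f.
Rounded to 3 significant figures: 0.486 m.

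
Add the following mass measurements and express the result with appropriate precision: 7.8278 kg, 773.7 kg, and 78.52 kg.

860.0 kg

7.8278 kg + 773.7 kg + 78.52 kg = 860.0478 kg.
Addition/subtraction keeps the fewest decimal places: 7.8278 → 4 decimal places, 773.7 → 1 decimal place, 78.52 → 2 decimal places; limit is 1.
Rounded to 1 decimal place: 860.0 kg.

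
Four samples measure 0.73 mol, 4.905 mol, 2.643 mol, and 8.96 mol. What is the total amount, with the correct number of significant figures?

17.24 mol

0.73 mol + 4.905 mol + 2.643 mol + 8.96 mol = 17.238 mol.
Addition/subtraction keeps the fewest decimal places: 0.73 → 2 decimal places, 4.905 → 3 decimal places, 2.643 → 3 decimal places, 8.96 → 2 decimal places; limit is 2.
Rounded to 2 decimal places: 17.24 mol.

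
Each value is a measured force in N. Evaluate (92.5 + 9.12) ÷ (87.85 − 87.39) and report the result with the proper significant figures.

92.5 + 9.12 = 101.62, limited to 1 d.p. → 4 s.f.; 87.85 − 87.39 = 0.46, limited to 2 d.p. → 2 s.f.
Carrying full precision, 101.62 ÷ 0.46 = 220.913043478…; keep min(4, 2) = 2 s.f.
Rounded to 2 significant figures: 2.2 × 10^2.

2.2 × 10^2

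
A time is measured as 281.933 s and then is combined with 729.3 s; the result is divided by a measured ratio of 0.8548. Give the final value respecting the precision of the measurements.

1183 s

281.933 s + 729.3 s = 1011.233 s; the sum is limited to 1 decimal place (5 s.f.).
Carrying full precision, 1011.233 ÷ 0.8548 = 1183.00538138… s; 0.8548 has 4 s.f., so the result keeps min(5, 4) = 4 s.f.
Rounded to 4 significant figures: 1183 s.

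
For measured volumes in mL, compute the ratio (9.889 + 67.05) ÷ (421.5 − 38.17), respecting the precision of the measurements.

9.889 + 67.05 = 76.939, limited to 2 d.p. → 4 s.f.; 421.5 − 38.17 = 383.33, limited to 1 d.p. → 4 s.f.
Carrying full precision, 76.939 ÷ 383.33 = 0.200712180106…; keep min(4, 4) = 4 s.f.
Rounded to 4 significant figures: 2.007 × 10⁻¹.

2.007 × 10⁻¹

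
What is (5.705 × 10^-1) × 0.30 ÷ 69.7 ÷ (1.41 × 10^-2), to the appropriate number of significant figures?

1.7 × 10^-1

(5.705 × 10^-1) × 0.30 ÷ 69.7 ÷ (1.41 × 10^-2) = 0.174150615098…
Multiplication/division keeps the fewest significant figures: 5.705 × 10^-1 → 4 s.f., 0.30 → 2 s.f., 69.7 → 3 s.f., 1.41 × 10^-2 → 3 s.f.; limit is 2.
Rounded to 2 significant figures: 1.7 × 10^-1.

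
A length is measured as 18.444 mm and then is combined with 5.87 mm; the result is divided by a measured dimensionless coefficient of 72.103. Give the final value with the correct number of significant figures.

18.444 mm + 5.87 mm = 24.314 mm; the sum is limited to 2 decimal places (4 s.f.).
Carrying full precision, 24.314 ÷ 72.103 = 0.337212043882… mm; 72.103 has 5 s.f., so the result keeps min(4, 5) = 4 s.f.
Rounded to 4 significant figures: 0.3372 mm.

0.3372 mm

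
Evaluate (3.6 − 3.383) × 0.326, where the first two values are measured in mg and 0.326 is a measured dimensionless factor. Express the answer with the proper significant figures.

0.07 mg

3.6 mg − 3.383 mg = 0.217 mg; the difference is limited to 1 decimal place (1 s.f.).
Carrying full precision, 0.217 × 0.326 = 0.070742 mg; 0.326 has 3 s.f., so the result keeps min(1, 3) = 1 s.f.
Rounded to 1 significant figure: 0.07 mg.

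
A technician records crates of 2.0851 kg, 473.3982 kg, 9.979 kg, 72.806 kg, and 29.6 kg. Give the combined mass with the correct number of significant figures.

587.9 kg

2.0851 kg + 473.3982 kg + 9.979 kg + 72.806 kg + 29.6 kg = 587.8683 kg.
Addition/subtraction keeps the fewest decimal places: 2.0851 → 4 decimal places, 473.3982 → 4 decimal places, 9.979 → 3 decimal places, 72.806 → 3 decimal places, 29.6 → 1 decimal place; limit is 1.
Rounded to 1 decimal place: 587.9 kg.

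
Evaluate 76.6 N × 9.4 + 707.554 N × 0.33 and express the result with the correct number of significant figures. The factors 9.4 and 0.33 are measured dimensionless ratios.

76.6 × 9.4 = 720.04 → 7.2 × 10² N (2 s.f., last digit at the 10^1 place).
707.554 × 0.33 = 233.49282 → 2.3 × 10² N (2 s.f., last digit at the 10^1 place).
Sum: 953.53282 N; keep the coarser place, 10^1.
Result: 9.5 × 10² N.

9.5 × 10² N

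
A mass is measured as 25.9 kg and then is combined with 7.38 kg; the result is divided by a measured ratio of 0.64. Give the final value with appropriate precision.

25.9 kg + 7.38 kg = 33.28 kg; the sum is limited to 1 decimal place (3 s.f.).
Carrying full precision, 33.28 ÷ 0.64 = 52 kg; 0.64 has 2 s.f., so the result keeps min(3, 2) = 2 s.f.
Rounded to 2 significant figures: 52 kg.

52 kg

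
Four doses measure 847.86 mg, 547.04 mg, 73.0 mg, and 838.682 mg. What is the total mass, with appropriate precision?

2306.6 mg

847.86 mg + 547.04 mg + 73.0 mg + 838.682 mg = 2306.582 mg.
Addition/subtraction keeps the fewest decimal places: 847.86 → 2 decimal places, 547.04 → 2 decimal places, 73.0 → 1 decimal place, 838.682 → 3 decimal places; limit is 1.
Rounded to 1 decimal place: 2306.6 mg.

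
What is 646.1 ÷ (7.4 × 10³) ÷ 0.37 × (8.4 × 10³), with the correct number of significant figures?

2.0 × 10³

646.1 ÷ (7.4 × 10³) ÷ 0.37 × (8.4 × 10³) = 1982.19138057…
Multiplication/division keeps the fewest significant figures: 646.1 → 4 s.f., 7.4 × 10³ → 2 s.f., 0.37 → 2 s.f., 8.4 × 10³ → 2 s.f.; limit is 2.
Rounded to 2 significant figures: 2.0 × 10³.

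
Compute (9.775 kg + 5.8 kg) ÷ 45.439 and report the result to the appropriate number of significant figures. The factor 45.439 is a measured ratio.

3.43 × 10⁻¹ kg

9.775 kg + 5.8 kg = 15.575 kg; the sum is limited to 1 decimal place (3 s.f.).
Carrying full precision, 15.575 ÷ 45.439 = 0.342767226391… kg; 45.439 has 5 s.f., so the result keeps min(3, 5) = 3 s.f.
Rounded to 3 significant figures: 3.43 × 10⁻¹ kg.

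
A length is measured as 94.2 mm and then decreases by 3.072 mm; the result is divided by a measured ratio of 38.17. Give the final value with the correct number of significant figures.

2.39 mm

94.2 mm − 3.072 mm = 91.128 mm; the difference is limited to 1 decimal place (3 s.f.).
Carrying full precision, 91.128 ÷ 38.17 = 2.38742467907… mm; 38.17 has 4 s.f., so the result keeps min(3, 4) = 3 s.f.
Rounded to 3 significant figures: 2.39 mm.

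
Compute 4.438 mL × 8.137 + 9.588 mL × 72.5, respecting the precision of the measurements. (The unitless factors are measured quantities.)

4.438 × 8.137 = 36.112006 → 36.11 mL (4 s.f., last digit at the 10^-2 place).
9.588 × 72.5 = 695.13 → 695 mL (3 s.f., last digit at the 10^0 place).
Sum: 731.242006 mL; keep the coarser place, 10^0.
Result: 731 mL.

731 mL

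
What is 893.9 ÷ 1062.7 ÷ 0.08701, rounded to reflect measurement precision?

9.667

893.9 ÷ 1062.7 ÷ 0.08701 = 9.66738663589…
Multiplication/division keeps the fewest significant figures: 893.9 → 4 s.f., 1062.7 → 5 s.f., 0.08701 → 4 s.f.; limit is 4.
Rounded to 4 significant figures: 9.667.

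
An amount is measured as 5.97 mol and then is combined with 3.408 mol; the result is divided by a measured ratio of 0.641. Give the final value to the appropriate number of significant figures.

14.6 mol

5.97 mol + 3.408 mol = 9.378 mol; the sum is limited to 2 decimal places (3 s.f.).
Carrying full precision, 9.378 ÷ 0.641 = 14.6302652106… mol; 0.641 has 3 s.f., so the result keeps min(3, 3) = 3 s.f.
Rounded to 3 significant figures: 14.6 mol.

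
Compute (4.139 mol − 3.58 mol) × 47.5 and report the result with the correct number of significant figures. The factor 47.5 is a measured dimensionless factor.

27 mol

4.139 mol − 3.58 mol = 0.559 mol; the difference is limited to 2 decimal places (2 s.f.).
Carrying full precision, 0.559 × 47.5 = 26.5525 mol; 47.5 has 3 s.f., so the result keeps min(2, 3) = 2 s.f.
Rounded to 2 significant figures: 27 mol.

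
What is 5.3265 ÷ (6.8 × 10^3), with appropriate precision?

7.8 × 10^-4

5.3265 ÷ (6.8 × 10^3) = 0.000783308823529…
Multiplication/division keeps the fewest significant figures: 5.3265 → 5 s.f., 6.8 × 10^3 → 2 s.f.; limit is 2.
Rounded to 2 significant figures: 7.8 × 10^-4.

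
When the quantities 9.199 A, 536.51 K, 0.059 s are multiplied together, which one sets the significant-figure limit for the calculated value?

9.199 A → 4 s.f.; 536.51 K → 5 s.f.; 0.059 s → 2 s.f.
The fewest is 2 significant figures, from 0.059 s.

0.059 s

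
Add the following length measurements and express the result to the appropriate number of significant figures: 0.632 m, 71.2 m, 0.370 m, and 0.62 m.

72.8 m

0.632 m + 71.2 m + 0.370 m + 0.62 m = 72.822 m.
Addition/subtraction keeps the fewest decimal places: 0.632 → 3 decimal places, 71.2 → 1 decimal place, 0.370 → 3 decimal places, 0.62 → 2 decimal places; limit is 1.
Rounded to 1 decimal place: 72.8 m.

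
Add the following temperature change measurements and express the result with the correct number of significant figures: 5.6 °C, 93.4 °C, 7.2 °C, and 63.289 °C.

5.6 °C + 93.4 °C + 7.2 °C + 63.289 °C = 169.489 °C.
Addition/subtraction keeps the fewest decimal places: 5.6 → 1 decimal place, 93.4 → 1 decimal place, 7.2 → 1 decimal place, 63.289 → 3 decimal places; limit is 1.
Rounded to 1 decimal place: 169.5 °C.

169.5 °C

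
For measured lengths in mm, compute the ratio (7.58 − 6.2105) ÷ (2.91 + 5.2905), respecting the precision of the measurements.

7.58 − 6.2105 = 1.3695, limited to 2 d.p. → 3 s.f.; 2.91 + 5.2905 = 8.2005, limited to 2 d.p. → 3 s.f.
Carrying full precision, 1.3695 ÷ 8.2005 = 0.167002012072…; keep min(3, 3) = 3 s.f.
Rounded to 3 significant figures: 0.167.

0.167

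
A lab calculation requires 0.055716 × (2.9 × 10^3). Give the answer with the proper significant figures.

0.055716 × (2.9 × 10^3) = 161.5764
Multiplication/division keeps the fewest significant figures: 0.055716 → 5 s.f., 2.9 × 10^3 → 2 s.f.; limit is 2.
Rounded to 2 significant figures: 1.6 × 10^2.

1.6 × 10^2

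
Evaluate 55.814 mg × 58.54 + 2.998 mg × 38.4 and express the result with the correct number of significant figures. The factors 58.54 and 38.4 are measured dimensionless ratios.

55.814 × 58.54 = 3267.35156 → 3267 mg (4 s.f., last digit at the 10^0 place).
2.998 × 38.4 = 115.1232 → 115 mg (3 s.f., last digit at the 10^0 place).
Sum: 3382.47476 mg; keep the coarser place, 10^0.
Result: 3382 mg.

3382 mg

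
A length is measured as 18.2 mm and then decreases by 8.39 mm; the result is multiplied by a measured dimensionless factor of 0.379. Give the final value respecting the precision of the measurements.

3.7 mm

18.2 mm − 8.39 mm = 9.81 mm; the difference is limited to 1 decimal place (2 s.f.).
Carrying full precision, 9.81 × 0.379 = 3.71799 mm; 0.379 has 3 s.f., so the result keeps min(2, 3) = 2 s.f.
Rounded to 2 significant figures: 3.7 mm.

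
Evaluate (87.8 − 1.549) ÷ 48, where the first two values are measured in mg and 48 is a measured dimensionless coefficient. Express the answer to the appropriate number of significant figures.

1.8 mg

87.8 mg − 1.549 mg = 86.251 mg; the difference is limited to 1 decimal place (3 s.f.).
Carrying full precision, 86.251 ÷ 48 = 1.79689583333… mg; 48 has 2 s.f., so the result keeps min(3, 2) = 2 s.f.
Rounded to 2 significant figures: 1.8 mg.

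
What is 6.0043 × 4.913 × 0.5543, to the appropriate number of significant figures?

6.0043 × 4.913 × 0.5543 = 16.3513654864…
Multiplication/division keeps the fewest significant figures: 6.0043 → 5 s.f., 4.913 → 4 s.f., 0.5543 → 4 s.f.; limit is 4.
Rounded to 4 significant figures: 16.35.

16.35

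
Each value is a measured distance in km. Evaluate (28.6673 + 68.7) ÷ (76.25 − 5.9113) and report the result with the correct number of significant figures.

28.6673 + 68.7 = 97.3673, limited to 1 d.p. → 3 s.f.; 76.25 − 5.9113 = 70.3387, limited to 2 d.p. → 4 s.f.
Carrying full precision, 97.3673 ÷ 70.3387 = 1.38426357041…; keep min(3, 4) = 3 s.f.
Rounded to 3 significant figures: 1.38.

1.38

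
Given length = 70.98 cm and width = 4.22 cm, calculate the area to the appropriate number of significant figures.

area = 70.98 cm × 4.22 cm = 299.5356 cm².
70.98 has 4 significant figures; 4.22 has 3.
Division/multiplication keeps the fewest: 3 significant figures.
Rounded: 3.00 × 10^2 cm².

3.00 × 10^2 cm²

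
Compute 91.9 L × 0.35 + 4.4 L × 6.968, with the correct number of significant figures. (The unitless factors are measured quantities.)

63 L

91.9 × 0.35 = 32.165 → 32 L (2 s.f., last digit at the 10^0 place).
4.4 × 6.968 = 30.6592 → 31 L (2 s.f., last digit at the 10^0 place).
Sum: 62.8242 L; keep the coarser place, 10^0.
Result: 63 L.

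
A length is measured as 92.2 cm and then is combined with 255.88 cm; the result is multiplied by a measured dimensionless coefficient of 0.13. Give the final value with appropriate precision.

92.2 cm + 255.88 cm = 348.08 cm; the sum is limited to 1 decimal place (4 s.f.).
Carrying full precision, 348.08 × 0.13 = 45.2504 cm; 0.13 has 2 s.f., so the result keeps min(4, 2) = 2 s.f.
Rounded to 2 significant figures: 45 cm.

45 cm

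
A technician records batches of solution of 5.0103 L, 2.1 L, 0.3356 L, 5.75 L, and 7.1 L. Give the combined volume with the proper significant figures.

5.0103 L + 2.1 L + 0.3356 L + 5.75 L + 7.1 L = 20.2959 L.
Addition/subtraction keeps the fewest decimal places: 5.0103 → 4 decimal places, 2.1 → 1 decimal place, 0.3356 → 4 decimal places, 5.75 → 2 decimal places, 7.1 → 1 decimal place; limit is 1.
Rounded to 1 decimal place: 20.3 L.

20.3 L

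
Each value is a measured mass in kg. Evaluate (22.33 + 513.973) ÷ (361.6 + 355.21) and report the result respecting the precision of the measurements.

0.7482

22.33 + 513.973 = 536.303, limited to 2 d.p. → 5 s.f.; 361.6 + 355.21 = 716.81, limited to 1 d.p. → 4 s.f.
Carrying full precision, 536.303 ÷ 716.81 = 0.748180131416…; keep min(5, 4) = 4 s.f.
Rounded to 4 significant figures: 0.7482.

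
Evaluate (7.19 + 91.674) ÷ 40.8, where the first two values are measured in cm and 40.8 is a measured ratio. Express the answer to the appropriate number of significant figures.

2.42 cm

7.19 cm + 91.674 cm = 98.864 cm; the sum is limited to 2 decimal places (4 s.f.).
Carrying full precision, 98.864 ÷ 40.8 = 2.4231372549… cm; 40.8 has 3 s.f., so the result keeps min(4, 3) = 3 s.f.
Rounded to 3 significant figures: 2.42 cm.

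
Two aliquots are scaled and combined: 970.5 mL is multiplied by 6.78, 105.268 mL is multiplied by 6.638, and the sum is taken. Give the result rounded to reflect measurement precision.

970.5 × 6.78 = 6579.99 → 6.58 × 10^3 mL (3 s.f., last digit at the 10^1 place).
105.268 × 6.638 = 698.768984 → 698.8 mL (4 s.f., last digit at the 10^-1 place).
Sum: 7278.758984 mL; keep the coarser place, 10^1.
Result: 7.28 × 10^3 mL.

7.28 × 10^3 mL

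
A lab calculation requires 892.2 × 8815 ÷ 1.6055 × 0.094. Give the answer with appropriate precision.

892.2 × 8815 ÷ 1.6055 × 0.094 = 460470.782934…
Multiplication/division keeps the fewest significant figures: 892.2 → 4 s.f., 8815 → 4 s.f., 1.6055 → 5 s.f., 0.094 → 2 s.f.; limit is 2.
Rounded to 2 significant figures: 4.6 × 10^5.

4.6 × 10^5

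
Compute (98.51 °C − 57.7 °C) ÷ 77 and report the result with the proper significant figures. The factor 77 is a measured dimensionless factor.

0.53 °C

98.51 °C − 57.7 °C = 40.81 °C; the difference is limited to 1 decimal place (3 s.f.).
Carrying full precision, 40.81 ÷ 77 = 0.53 °C; 77 has 2 s.f., so the result keeps min(3, 2) = 2 s.f.
Rounded to 2 significant figures: 0.53 °C.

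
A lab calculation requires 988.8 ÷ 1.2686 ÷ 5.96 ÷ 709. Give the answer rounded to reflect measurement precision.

0.184

988.8 ÷ 1.2686 ÷ 5.96 ÷ 709 = 0.184455349831…
Multiplication/division keeps the fewest significant figures: 988.8 → 4 s.f., 1.2686 → 5 s.f., 5.96 → 3 s.f., 709 → 3 s.f.; limit is 3.
Rounded to 3 significant figures: 0.184.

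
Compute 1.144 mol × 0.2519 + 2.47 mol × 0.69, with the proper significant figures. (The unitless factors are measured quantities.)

2.0 mol

1.144 × 0.2519 = 0.2881736 → 0.2882 mol (4 s.f., last digit at the 10^-4 place).
2.47 × 0.69 = 1.7043 → 1.7 mol (2 s.f., last digit at the 10^-1 place).
Sum: 1.9924736 mol; keep the coarser place, 10^-1.
Result: 2.0 mol.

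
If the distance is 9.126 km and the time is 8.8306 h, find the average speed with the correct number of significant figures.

average speed = 9.126 km ÷ 8.8306 h = 1.03345186058… km/h.
9.126 has 4 significant figures; 8.8306 has 5.
Division/multiplication keeps the fewest: 4 significant figures.
Rounded: 1.033 km/h.

1.033 km/h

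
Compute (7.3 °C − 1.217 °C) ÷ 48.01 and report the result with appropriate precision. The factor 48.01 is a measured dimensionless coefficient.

7.3 °C − 1.217 °C = 6.083 °C; the difference is limited to 1 decimal place (2 s.f.).
Carrying full precision, 6.083 ÷ 48.01 = 0.126702770256… °C; 48.01 has 4 s.f., so the result keeps min(2, 4) = 2 s.f.
Rounded to 2 significant figures: 0.13 °C.

0.13 °C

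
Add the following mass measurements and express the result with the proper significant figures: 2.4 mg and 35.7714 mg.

2.4 mg + 35.7714 mg = 38.1714 mg.
Addition/subtraction keeps the fewest decimal places: 2.4 → 1 decimal place, 35.7714 → 4 decimal places; limit is 1.
Rounded to 1 decimal place: 38.2 mg.

38.2 mg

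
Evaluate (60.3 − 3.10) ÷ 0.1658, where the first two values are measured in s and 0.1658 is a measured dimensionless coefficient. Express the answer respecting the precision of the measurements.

60.3 s − 3.10 s = 57.20 s; the difference is limited to 1 decimal place (3 s.f.).
Carrying full precision, 57.20 ÷ 0.1658 = 344.993968637… s; 0.1658 has 4 s.f., so the result keeps min(3, 4) = 3 s.f.
Rounded to 3 significant figures: 345 s.

345 s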